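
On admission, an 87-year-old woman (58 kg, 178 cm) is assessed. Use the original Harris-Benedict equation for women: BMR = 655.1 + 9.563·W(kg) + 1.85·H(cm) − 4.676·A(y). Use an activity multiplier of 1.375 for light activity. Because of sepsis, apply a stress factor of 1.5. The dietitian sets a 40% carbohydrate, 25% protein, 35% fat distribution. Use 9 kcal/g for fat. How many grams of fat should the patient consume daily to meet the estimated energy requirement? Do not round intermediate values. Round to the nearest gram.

Harris-Benedict: BMR = 655.1 + 9.563(58) + 1.85(178) − 4.676(87) = 1132.242 kcal/day.
TEE = 1132.242 × 1.375 = 1556.8328 kcal/day.
With stress factor 1.5: 1556.8328 × 1.5 = 2335.2491 kcal/day.
Fat energy = 35% × 2335.2491 = 817.3372 kcal.
Fat = 817.3372 ÷ 9 kcal/g = 90.8152 g.

91 g/day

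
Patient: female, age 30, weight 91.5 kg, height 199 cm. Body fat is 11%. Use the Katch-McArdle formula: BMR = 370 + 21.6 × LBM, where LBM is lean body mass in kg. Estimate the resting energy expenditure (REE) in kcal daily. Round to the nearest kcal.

2129 kcal daily

LBM = 91.5 × (1 − 0.11) = 81.435 kg. Katch-McArdle: BMR = 370 + 21.6 × 81.435 = 2128.996 kcal/day.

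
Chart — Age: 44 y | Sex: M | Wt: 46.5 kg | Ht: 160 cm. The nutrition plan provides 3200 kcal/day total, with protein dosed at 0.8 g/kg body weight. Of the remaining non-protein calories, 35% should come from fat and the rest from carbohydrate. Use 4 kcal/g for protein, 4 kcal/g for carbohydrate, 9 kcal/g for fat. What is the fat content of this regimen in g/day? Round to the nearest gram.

Protein = 0.8 × 46.5 = 37.2 g → 37.2 × 4 = 148.8 kcal.
Non-protein calories = 3200 − 148.8 = 3051.2 kcal.
Fat: 35% × 3051.2 = 1067.92 kcal; carbohydrate: 1983.28 kcal.
Fat: 1067.92 kcal ÷ 9 kcal/g = 118.6578 g.

119 g/day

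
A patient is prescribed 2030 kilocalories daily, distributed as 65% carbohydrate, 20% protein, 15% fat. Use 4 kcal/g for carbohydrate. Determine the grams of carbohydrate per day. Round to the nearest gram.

Carbohydrate energy = 65% × 2030 = 1319.5 kcal.
At 4 kcal/g: 1319.5 ÷ 4 = 329.875 g.

330 g/day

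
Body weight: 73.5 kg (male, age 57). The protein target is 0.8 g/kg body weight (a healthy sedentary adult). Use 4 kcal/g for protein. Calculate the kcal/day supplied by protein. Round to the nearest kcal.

235 kcal/day

Protein = 0.8 g/kg × 73.5 kg = 58.8 g/day.
Protein energy = 58.8 g × 4 kcal/g = 235.2 kcal/day.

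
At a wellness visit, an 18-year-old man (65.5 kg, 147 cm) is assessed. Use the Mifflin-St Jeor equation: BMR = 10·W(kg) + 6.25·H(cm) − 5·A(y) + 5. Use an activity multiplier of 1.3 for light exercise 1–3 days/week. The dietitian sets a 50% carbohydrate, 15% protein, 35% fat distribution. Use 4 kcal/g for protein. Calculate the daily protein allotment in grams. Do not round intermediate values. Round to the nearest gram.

Mifflin-St Jeor (male): BMR = 10(65.5) + 6.25(147) − 5(18) + 5 = 655 + 918.75 − 90 + 5 = 1488.75 kcal/day.
TEE = 1488.75 × 1.3 = 1935.375 kcal/day.
Protein energy = 15% × 1935.375 = 290.3063 kcal.
Protein = 290.3063 ÷ 4 kcal/g = 72.5766 g.

73 g/day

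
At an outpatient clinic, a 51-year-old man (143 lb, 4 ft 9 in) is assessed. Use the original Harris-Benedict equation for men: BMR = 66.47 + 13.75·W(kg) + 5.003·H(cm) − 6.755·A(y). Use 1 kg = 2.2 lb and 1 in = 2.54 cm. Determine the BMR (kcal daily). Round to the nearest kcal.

1340 kcal daily

Convert to metric: weight = 143 ÷ 2.2 = 65 kg; height = (4×12 + 9) × 2.54 = 57 × 2.54 = 144.78 cm.
Harris-Benedict: BMR = 66.47 + 13.75(65) + 5.003(144.78) − 6.755(51) = 1340.0493 kcal/day.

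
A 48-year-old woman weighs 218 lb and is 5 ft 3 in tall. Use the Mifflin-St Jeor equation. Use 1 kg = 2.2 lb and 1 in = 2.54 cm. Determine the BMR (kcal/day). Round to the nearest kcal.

1590 kcal/day

Convert to metric: weight = 218 ÷ 2.2 = 99.0909 kg; height = (5×12 + 3) × 2.54 = 63 × 2.54 = 160.02 cm.
Mifflin-St Jeor (female): BMR = 10(99.0909) + 6.25(160.02) − 5(48) − 161 = 990.9091 + 1000.125 − 240 − 161 = 1590.0341 kcal/day.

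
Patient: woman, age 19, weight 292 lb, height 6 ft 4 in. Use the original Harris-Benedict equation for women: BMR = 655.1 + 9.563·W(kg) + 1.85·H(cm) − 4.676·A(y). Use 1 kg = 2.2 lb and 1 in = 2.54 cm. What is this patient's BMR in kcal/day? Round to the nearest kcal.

Convert to metric: weight = 292 ÷ 2.2 = 132.7273 kg; height = (6×12 + 4) × 2.54 = 76 × 2.54 = 193.04 cm.
Harris-Benedict: BMR = 655.1 + 9.563(132.7273) + 1.85(193.04) − 4.676(19) = 2192.6509 kcal/day.

2193 kcal/day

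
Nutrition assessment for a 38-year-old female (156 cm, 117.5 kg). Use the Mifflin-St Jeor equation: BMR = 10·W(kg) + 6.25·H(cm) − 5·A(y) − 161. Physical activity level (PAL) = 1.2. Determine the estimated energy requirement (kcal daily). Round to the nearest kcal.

Mifflin-St Jeor (female): BMR = 10(117.5) + 6.25(156) − 5(38) − 161 = 1175 + 975 − 190 − 161 = 1799 kcal/day.
TEE = BMR × activity factor = 1799 × 1.2 = 2158.8 kcal/day.

2159 kcal daily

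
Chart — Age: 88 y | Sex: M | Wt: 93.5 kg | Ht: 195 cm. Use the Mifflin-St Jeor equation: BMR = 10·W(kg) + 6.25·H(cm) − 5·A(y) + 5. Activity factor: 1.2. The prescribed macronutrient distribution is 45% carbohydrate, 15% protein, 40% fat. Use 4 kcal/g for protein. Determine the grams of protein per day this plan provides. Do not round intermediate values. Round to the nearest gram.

Mifflin-St Jeor (male): BMR = 10(93.5) + 6.25(195) − 5(88) + 5 = 935 + 1218.75 − 440 + 5 = 1718.75 kcal/day.
TEE = 1718.75 × 1.2 = 2062.5 kcal/day.
Protein energy = 15% × 2062.5 = 309.375 kcal.
Protein = 309.375 ÷ 4 kcal/g = 77.3438 g.

77 g/day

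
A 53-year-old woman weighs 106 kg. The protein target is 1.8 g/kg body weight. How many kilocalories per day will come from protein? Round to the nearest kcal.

Protein = 1.8 g/kg × 106 kg = 190.8 g/day.
Protein energy = 190.8 g × 4 kcal/g = 763.2 kcal/day.

763 kcal/day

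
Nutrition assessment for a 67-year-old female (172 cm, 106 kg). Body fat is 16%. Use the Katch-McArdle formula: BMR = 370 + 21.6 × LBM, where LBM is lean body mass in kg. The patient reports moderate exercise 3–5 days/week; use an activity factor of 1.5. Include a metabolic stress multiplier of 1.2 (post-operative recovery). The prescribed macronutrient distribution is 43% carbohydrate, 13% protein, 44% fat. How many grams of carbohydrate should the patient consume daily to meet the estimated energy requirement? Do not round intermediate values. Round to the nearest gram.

444 g/day

LBM = 106 × (1 − 0.16) = 89.04 kg. Katch-McArdle: BMR = 370 + 21.6 × 89.04 = 2293.264 kcal/day.
TEE = 2293.264 × 1.5 = 3439.896 kcal/day.
With stress factor 1.2: 3439.896 × 1.2 = 4127.8752 kcal/day.
Carbohydrate energy = 43% × 4127.8752 = 1774.9863 kcal.
Carbohydrate = 1774.9863 ÷ 4 kcal/g = 443.7466 g.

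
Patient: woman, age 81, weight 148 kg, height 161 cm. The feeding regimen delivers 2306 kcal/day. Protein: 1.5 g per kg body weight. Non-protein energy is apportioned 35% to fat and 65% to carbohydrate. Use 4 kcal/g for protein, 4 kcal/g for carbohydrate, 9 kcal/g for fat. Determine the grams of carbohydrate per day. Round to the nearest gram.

Protein = 1.5 × 148 = 222 g → 222 × 4 = 888 kcal.
Non-protein calories = 2306 − 888 = 1418 kcal.
Fat: 35% × 1418 = 496.3 kcal; carbohydrate: 921.7 kcal.
Carbohydrate: 921.7 kcal ÷ 4 kcal/g = 230.425 g.

230 g/day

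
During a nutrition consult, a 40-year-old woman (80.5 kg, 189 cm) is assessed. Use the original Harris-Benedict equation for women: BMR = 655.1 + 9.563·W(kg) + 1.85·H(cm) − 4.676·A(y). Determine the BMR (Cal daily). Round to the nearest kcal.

Harris-Benedict: BMR = 655.1 + 9.563(80.5) + 1.85(189) − 4.676(40) = 1587.5315 kcal/day.

1588 Cal daily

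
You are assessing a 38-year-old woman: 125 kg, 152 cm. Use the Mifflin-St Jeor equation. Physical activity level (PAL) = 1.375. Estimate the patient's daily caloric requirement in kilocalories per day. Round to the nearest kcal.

2542 kilocalories per day

Mifflin-St Jeor (female): BMR = 10(125) + 6.25(152) − 5(38) − 161 = 1250 + 950 − 190 − 161 = 1849 kcal/day.
TEE = BMR × activity factor = 1849 × 1.375 = 2542.375 kcal/day.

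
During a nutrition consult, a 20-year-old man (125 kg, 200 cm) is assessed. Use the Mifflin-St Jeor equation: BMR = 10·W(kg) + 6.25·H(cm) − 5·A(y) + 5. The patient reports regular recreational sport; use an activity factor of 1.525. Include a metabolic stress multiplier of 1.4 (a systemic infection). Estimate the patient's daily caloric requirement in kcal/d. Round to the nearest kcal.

Mifflin-St Jeor (male): BMR = 10(125) + 6.25(200) − 5(20) + 5 = 1250 + 1250 − 100 + 5 = 2405 kcal/day.
TEE = BMR × activity factor = 2405 × 1.525 = 3667.625 kcal/day.
Apply stress factor: 3667.625 × 1.4 = 5134.675 kcal/day.

5135 kcal/d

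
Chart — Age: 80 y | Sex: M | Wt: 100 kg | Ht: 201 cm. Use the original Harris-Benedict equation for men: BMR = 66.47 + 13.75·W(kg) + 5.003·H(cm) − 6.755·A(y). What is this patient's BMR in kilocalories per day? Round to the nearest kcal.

Harris-Benedict: BMR = 66.47 + 13.75(100) + 5.003(201) − 6.755(80) = 1906.673 kcal/day.

1907 kilocalories per day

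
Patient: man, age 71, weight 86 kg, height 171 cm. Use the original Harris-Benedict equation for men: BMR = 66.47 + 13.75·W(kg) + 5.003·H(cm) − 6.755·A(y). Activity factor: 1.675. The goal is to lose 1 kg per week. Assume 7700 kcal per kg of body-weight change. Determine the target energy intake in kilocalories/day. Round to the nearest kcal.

Harris-Benedict: BMR = 66.47 + 13.75(86) + 5.003(171) − 6.755(71) = 1624.878 kcal/day.
TEE = 1624.878 × 1.675 = 2721.6707 kcal/day.
Required daily deficit = 1 × 7700 ÷ 7 = 1100 kcal/day.
Target intake = 2721.6707 − 1100 = 1621.6707 kcal/day.

1622 kilocalories/day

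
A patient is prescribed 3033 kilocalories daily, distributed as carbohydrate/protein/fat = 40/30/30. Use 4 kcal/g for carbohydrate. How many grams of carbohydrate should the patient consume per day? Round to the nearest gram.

303 g/day

Carbohydrate energy = 40% × 3033 = 1213.2 kcal.
At 4 kcal/g: 1213.2 ÷ 4 = 303.3 g.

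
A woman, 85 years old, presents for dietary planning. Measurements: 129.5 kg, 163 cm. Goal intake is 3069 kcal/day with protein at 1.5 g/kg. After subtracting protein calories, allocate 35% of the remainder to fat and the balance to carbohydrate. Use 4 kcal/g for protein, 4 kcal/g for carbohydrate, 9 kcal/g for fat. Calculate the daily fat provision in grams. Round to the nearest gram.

Protein = 1.5 × 129.5 = 194.25 g → 194.25 × 4 = 777 kcal.
Non-protein calories = 3069 − 777 = 2292 kcal.
Fat: 35% × 2292 = 802.2 kcal; carbohydrate: 1489.8 kcal.
Fat: 802.2 kcal ÷ 9 kcal/g = 89.1333 g.

89 g/day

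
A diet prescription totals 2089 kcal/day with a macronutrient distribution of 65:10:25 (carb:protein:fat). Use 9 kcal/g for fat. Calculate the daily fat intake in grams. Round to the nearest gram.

Fat energy = 25% × 2089 = 522.25 kcal.
At 9 kcal/g: 522.25 ÷ 9 = 58.0278 g.

58 g/day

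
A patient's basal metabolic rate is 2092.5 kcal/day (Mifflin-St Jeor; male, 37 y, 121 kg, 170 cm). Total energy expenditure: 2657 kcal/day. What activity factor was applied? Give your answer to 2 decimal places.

1.27

Activity factor = TEE ÷ BMR = 2657 ÷ 2092.5 = 1.27.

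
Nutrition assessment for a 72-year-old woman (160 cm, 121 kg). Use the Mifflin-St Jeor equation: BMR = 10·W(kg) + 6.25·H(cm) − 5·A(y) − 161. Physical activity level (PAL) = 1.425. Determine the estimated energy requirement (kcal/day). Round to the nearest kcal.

Mifflin-St Jeor (female): BMR = 10(121) + 6.25(160) − 5(72) − 161 = 1210 + 1000 − 360 − 161 = 1689 kcal/day.
TEE = BMR × activity factor = 1689 × 1.425 = 2406.825 kcal/day.

2407 kcal/day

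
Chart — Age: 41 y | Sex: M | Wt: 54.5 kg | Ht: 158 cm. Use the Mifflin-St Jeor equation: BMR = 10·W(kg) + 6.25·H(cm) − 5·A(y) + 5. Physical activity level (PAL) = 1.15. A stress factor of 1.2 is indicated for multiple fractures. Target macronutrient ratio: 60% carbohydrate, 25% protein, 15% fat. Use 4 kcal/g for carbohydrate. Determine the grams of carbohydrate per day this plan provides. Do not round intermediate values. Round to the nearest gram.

Mifflin-St Jeor (male): BMR = 10(54.5) + 6.25(158) − 5(41) + 5 = 545 + 987.5 − 205 + 5 = 1332.5 kcal/day.
TEE = 1332.5 × 1.15 = 1532.375 kcal/day.
With stress factor 1.2: 1532.375 × 1.2 = 1838.85 kcal/day.
Carbohydrate energy = 60% × 1838.85 = 1103.31 kcal.
Carbohydrate = 1103.31 ÷ 4 kcal/g = 275.8275 g.

276 g/day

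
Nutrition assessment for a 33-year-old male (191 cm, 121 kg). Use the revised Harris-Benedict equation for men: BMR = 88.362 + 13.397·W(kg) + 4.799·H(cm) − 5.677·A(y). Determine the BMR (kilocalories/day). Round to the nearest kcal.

2439 kilocalories/day

Harris-Benedict: BMR = 88.362 + 13.397(121) + 4.799(191) − 5.677(33) = 2438.667 kcal/day.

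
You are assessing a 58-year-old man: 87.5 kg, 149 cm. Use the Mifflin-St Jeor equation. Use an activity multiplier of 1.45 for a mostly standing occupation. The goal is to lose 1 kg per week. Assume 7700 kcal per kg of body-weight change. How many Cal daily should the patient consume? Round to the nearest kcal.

1106 Cal daily

Mifflin-St Jeor (male): BMR = 10(87.5) + 6.25(149) − 5(58) + 5 = 875 + 931.25 − 290 + 5 = 1521.25 kcal/day.
TEE = 1521.25 × 1.45 = 2205.8125 kcal/day.
Required daily deficit = 1 × 7700 ÷ 7 = 1100 kcal/day.
Target intake = 2205.8125 − 1100 = 1105.8125 kcal/day.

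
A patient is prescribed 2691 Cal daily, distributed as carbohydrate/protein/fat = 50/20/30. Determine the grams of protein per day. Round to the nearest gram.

Protein energy = 20% × 2691 = 538.2 kcal.
At 4 kcal/g: 538.2 ÷ 4 = 134.55 g.

135 g/day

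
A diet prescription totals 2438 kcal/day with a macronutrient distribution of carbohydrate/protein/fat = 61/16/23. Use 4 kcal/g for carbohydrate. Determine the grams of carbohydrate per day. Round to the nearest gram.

372 g/day

Carbohydrate energy = 61% × 2438 = 1487.18 kcal.
At 4 kcal/g: 1487.18 ÷ 4 = 371.795 g.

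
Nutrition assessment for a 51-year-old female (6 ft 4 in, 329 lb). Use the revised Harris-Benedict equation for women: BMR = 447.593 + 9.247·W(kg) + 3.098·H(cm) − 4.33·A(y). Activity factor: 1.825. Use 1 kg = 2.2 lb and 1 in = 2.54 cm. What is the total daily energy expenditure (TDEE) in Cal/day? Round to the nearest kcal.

4029 Cal/day

Convert to metric: weight = 329 ÷ 2.2 = 149.5455 kg; height = (6×12 + 4) × 2.54 = 76 × 2.54 = 193.04 cm.
Harris-Benedict: BMR = 447.593 + 9.247(149.5455) + 3.098(193.04) − 4.33(51) = 2207.6477 kcal/day.
TEE = BMR × activity factor = 2207.6477 × 1.825 = 4028.9571 kcal/day.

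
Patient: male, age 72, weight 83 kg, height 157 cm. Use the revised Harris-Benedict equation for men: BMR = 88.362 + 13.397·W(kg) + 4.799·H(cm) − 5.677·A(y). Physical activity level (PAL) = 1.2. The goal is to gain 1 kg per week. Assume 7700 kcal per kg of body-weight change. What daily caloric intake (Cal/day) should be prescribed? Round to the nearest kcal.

2954 Cal/day

Harris-Benedict: BMR = 88.362 + 13.397(83) + 4.799(157) − 5.677(72) = 1545.012 kcal/day.
TEE = 1545.012 × 1.2 = 1854.0144 kcal/day.
Required daily surplus = 1 × 7700 ÷ 7 = 1100 kcal/day.
Target intake = 1854.0144 + 1100 = 2954.0144 kcal/day.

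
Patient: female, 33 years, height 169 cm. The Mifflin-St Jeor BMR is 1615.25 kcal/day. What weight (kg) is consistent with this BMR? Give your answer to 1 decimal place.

1615.25 = 10·W + 6.25(169) − 5(33) − 161
10·W = 1615.25 − 730.25 = 885, so W = 88.5 kg.

88.5 kg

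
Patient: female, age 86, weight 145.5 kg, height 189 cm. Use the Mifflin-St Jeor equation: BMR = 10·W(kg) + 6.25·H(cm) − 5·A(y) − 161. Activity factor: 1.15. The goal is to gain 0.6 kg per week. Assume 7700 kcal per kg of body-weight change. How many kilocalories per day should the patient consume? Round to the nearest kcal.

Mifflin-St Jeor (female): BMR = 10(145.5) + 6.25(189) − 5(86) − 161 = 1455 + 1181.25 − 430 − 161 = 2045.25 kcal/day.
TEE = 2045.25 × 1.15 = 2352.0375 kcal/day.
Required daily surplus = 0.6 × 7700 ÷ 7 = 660 kcal/day.
Target intake = 2352.0375 + 660 = 3012.0375 kcal/day.

3012 kilocalories per day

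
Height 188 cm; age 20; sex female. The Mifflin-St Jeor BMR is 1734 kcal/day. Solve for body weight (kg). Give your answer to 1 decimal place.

1734 = 10·W + 6.25(188) − 5(20) − 161
10·W = 1734 − 914 = 820, so W = 82 kg.

82.0 kg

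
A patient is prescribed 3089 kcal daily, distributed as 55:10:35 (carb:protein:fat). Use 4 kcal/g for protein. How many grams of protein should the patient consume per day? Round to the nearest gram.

77 g/day

Protein energy = 10% × 3089 = 308.9 kcal.
At 4 kcal/g: 308.9 ÷ 4 = 77.225 g.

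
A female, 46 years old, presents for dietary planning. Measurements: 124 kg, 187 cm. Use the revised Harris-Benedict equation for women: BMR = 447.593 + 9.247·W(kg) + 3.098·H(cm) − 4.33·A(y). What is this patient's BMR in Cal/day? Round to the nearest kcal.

Harris-Benedict: BMR = 447.593 + 9.247(124) + 3.098(187) − 4.33(46) = 1974.367 kcal/day.

1974 Cal/day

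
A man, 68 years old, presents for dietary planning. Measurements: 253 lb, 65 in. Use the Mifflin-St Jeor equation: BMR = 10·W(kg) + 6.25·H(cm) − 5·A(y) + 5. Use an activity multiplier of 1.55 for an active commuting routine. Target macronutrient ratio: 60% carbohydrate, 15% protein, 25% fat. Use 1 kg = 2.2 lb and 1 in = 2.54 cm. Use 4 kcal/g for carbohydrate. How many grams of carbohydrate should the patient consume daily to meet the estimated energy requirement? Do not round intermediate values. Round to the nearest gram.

Convert to metric: weight = 253 ÷ 2.2 = 115 kg; height = 65 × 2.54 = 165.1 cm.
Mifflin-St Jeor (male): BMR = 10(115) + 6.25(165.1) − 5(68) + 5 = 1150 + 1031.875 − 340 + 5 = 1846.875 kcal/day.
TEE = 1846.875 × 1.55 = 2862.6563 kcal/day.
Carbohydrate energy = 60% × 2862.6563 = 1717.5938 kcal.
Carbohydrate = 1717.5938 ÷ 4 kcal/g = 429.3984 g.

429 g/day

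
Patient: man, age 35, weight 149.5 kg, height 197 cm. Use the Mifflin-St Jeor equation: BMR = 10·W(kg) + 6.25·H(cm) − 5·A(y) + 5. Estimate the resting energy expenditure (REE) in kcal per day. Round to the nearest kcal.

Mifflin-St Jeor (male): BMR = 10(149.5) + 6.25(197) − 5(35) + 5 = 1495 + 1231.25 − 175 + 5 = 2556.25 kcal/day.

2556 kcal per day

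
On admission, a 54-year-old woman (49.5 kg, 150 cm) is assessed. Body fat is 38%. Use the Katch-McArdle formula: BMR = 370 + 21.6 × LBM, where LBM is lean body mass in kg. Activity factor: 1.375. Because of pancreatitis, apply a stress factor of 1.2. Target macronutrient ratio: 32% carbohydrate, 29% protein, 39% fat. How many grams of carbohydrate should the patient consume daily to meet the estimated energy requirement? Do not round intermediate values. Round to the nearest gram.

LBM = 49.5 × (1 − 0.38) = 30.69 kg. Katch-McArdle: BMR = 370 + 21.6 × 30.69 = 1032.904 kcal/day.
TEE = 1032.904 × 1.375 = 1420.243 kcal/day.
With stress factor 1.2: 1420.243 × 1.2 = 1704.2916 kcal/day.
Carbohydrate energy = 32% × 1704.2916 = 545.3733 kcal.
Carbohydrate = 545.3733 ÷ 4 kcal/g = 136.3433 g.

136 g/day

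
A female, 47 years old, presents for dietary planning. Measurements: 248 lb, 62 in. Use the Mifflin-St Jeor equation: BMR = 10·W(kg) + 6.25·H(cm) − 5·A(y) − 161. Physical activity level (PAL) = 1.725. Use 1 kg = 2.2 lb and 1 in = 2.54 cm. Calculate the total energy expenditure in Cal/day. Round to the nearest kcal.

Convert to metric: weight = 248 ÷ 2.2 = 112.7273 kg; height = 62 × 2.54 = 157.48 cm.
Mifflin-St Jeor (female): BMR = 10(112.7273) + 6.25(157.48) − 5(47) − 161 = 1127.2727 + 984.25 − 235 − 161 = 1715.5227 kcal/day.
TEE = BMR × activity factor = 1715.5227 × 1.725 = 2959.2767 kcal/day.

2959 Cal/day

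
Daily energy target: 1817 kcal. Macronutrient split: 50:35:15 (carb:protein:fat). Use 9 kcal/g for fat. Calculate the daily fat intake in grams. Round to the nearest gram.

30 g/day

Fat energy = 15% × 1817 = 272.55 kcal.
At 9 kcal/g: 272.55 ÷ 9 = 30.2833 g.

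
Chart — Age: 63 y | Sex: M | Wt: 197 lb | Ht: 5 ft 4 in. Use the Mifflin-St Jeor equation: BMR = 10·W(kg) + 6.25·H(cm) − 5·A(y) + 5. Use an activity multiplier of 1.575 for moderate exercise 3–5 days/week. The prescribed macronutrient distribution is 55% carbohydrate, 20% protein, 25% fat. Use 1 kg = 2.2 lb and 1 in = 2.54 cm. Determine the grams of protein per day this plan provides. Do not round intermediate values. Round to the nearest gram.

Convert to metric: weight = 197 ÷ 2.2 = 89.5455 kg; height = (5×12 + 4) × 2.54 = 64 × 2.54 = 162.56 cm.
Mifflin-St Jeor (male): BMR = 10(89.5455) + 6.25(162.56) − 5(63) + 5 = 895.4545 + 1016 − 315 + 5 = 1601.4545 kcal/day.
TEE = 1601.4545 × 1.575 = 2522.2909 kcal/day.
Protein energy = 20% × 2522.2909 = 504.4582 kcal.
Protein = 504.4582 ÷ 4 kcal/g = 126.1145 g.

126 g/day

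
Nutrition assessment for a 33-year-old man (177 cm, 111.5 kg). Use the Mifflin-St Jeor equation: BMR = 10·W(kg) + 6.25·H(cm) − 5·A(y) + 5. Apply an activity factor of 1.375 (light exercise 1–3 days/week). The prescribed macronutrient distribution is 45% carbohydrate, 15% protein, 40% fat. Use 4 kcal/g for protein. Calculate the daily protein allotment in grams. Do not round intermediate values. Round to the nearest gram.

106 g/day

Mifflin-St Jeor (male): BMR = 10(111.5) + 6.25(177) − 5(33) + 5 = 1115 + 1106.25 − 165 + 5 = 2061.25 kcal/day.
TEE = 2061.25 × 1.375 = 2834.2188 kcal/day.
Protein energy = 15% × 2834.2188 = 425.1328 kcal.
Protein = 425.1328 ÷ 4 kcal/g = 106.2832 g.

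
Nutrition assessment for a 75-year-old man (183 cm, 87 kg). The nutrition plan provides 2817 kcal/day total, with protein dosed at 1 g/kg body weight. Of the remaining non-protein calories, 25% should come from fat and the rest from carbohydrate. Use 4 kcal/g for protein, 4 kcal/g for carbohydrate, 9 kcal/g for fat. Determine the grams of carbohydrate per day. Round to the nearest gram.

Protein = 1 × 87 = 87 g → 87 × 4 = 348 kcal.
Non-protein calories = 2817 − 348 = 2469 kcal.
Fat: 25% × 2469 = 617.25 kcal; carbohydrate: 1851.75 kcal.
Carbohydrate: 1851.75 kcal ÷ 4 kcal/g = 462.9375 g.

463 g/day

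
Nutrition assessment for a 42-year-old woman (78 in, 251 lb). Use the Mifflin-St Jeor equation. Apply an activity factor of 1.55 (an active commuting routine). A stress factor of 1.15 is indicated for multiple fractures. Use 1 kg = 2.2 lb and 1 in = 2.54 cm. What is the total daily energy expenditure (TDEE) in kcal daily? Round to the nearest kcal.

3580 kcal daily

Convert to metric: weight = 251 ÷ 2.2 = 114.0909 kg; height = 78 × 2.54 = 198.12 cm.
Mifflin-St Jeor (female): BMR = 10(114.0909) + 6.25(198.12) − 5(42) − 161 = 1140.9091 + 1238.25 − 210 − 161 = 2008.1591 kcal/day.
TEE = BMR × activity factor = 2008.1591 × 1.55 = 3112.6466 kcal/day.
Apply stress factor: 3112.6466 × 1.15 = 3579.5436 kcal/day.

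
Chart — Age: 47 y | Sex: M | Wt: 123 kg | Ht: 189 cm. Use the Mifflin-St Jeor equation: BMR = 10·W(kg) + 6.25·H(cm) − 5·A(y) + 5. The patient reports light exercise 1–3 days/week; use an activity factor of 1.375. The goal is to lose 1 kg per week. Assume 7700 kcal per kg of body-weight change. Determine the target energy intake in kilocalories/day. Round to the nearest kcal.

1899 kilocalories/day

Mifflin-St Jeor (male): BMR = 10(123) + 6.25(189) − 5(47) + 5 = 1230 + 1181.25 − 235 + 5 = 2181.25 kcal/day.
TEE = 2181.25 × 1.375 = 2999.2188 kcal/day.
Required daily deficit = 1 × 7700 ÷ 7 = 1100 kcal/day.
Target intake = 2999.2188 − 1100 = 1899.2188 kcal/day.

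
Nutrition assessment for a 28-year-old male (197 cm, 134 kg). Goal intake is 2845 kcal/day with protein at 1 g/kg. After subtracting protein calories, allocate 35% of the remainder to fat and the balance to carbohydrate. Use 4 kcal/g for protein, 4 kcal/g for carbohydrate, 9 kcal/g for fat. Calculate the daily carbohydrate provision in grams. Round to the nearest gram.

375 g/day

Protein = 1 × 134 = 134 g → 134 × 4 = 536 kcal.
Non-protein calories = 2845 − 536 = 2309 kcal.
Fat: 35% × 2309 = 808.15 kcal; carbohydrate: 1500.85 kcal.
Carbohydrate: 1500.85 kcal ÷ 4 kcal/g = 375.2125 g.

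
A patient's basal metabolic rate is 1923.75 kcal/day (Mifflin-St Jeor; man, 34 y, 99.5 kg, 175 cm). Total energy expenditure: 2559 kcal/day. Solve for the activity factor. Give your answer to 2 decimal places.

Activity factor = TEE ÷ BMR = 2559 ÷ 1923.75 = 1.33.

1.33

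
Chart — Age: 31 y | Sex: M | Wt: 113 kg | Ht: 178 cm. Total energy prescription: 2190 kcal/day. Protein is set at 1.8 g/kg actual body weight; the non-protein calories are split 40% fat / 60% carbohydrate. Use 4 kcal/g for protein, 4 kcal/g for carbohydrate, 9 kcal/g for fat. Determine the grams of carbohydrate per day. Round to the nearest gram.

Protein = 1.8 × 113 = 203.4 g → 203.4 × 4 = 813.6 kcal.
Non-protein calories = 2190 − 813.6 = 1376.4 kcal.
Fat: 40% × 1376.4 = 550.56 kcal; carbohydrate: 825.84 kcal.
Carbohydrate: 825.84 kcal ÷ 4 kcal/g = 206.46 g.

206 g/day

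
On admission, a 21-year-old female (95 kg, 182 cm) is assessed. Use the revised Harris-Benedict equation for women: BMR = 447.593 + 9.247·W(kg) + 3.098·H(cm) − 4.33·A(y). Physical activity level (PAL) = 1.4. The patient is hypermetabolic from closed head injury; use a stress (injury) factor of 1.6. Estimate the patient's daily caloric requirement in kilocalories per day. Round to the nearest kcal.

Harris-Benedict: BMR = 447.593 + 9.247(95) + 3.098(182) − 4.33(21) = 1798.964 kcal/day.
TEE = BMR × activity factor = 1798.964 × 1.4 = 2518.5496 kcal/day.
Apply stress factor: 2518.5496 × 1.6 = 4029.6794 kcal/day.

4030 kilocalories per day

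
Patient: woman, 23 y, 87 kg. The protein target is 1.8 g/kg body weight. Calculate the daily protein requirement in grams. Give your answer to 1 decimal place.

Protein = 1.8 g/kg × 87 kg = 156.6 g/day.

156.6 g/day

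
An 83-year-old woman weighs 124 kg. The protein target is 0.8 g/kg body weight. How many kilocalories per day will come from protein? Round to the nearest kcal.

397 kcal/day

Protein = 0.8 g/kg × 124 kg = 99.2 g/day.
Protein energy = 99.2 g × 4 kcal/g = 396.8 kcal/day.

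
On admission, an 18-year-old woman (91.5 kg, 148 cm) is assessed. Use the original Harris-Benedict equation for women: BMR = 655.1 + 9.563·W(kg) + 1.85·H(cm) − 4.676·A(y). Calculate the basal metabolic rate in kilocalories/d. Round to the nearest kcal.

Harris-Benedict: BMR = 655.1 + 9.563(91.5) + 1.85(148) − 4.676(18) = 1719.7465 kcal/day.

1720 kilocalories/d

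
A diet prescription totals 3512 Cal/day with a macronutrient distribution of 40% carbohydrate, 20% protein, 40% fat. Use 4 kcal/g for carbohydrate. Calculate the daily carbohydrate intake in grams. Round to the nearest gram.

Carbohydrate energy = 40% × 3512 = 1404.8 kcal.
At 4 kcal/g: 1404.8 ÷ 4 = 351.2 g.

351 g/day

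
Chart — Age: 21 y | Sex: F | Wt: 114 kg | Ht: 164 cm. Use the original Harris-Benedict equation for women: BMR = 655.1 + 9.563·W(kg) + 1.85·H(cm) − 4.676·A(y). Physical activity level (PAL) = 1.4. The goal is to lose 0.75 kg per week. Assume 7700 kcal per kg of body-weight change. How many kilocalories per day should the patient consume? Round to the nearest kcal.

1906 kilocalories per day

Harris-Benedict: BMR = 655.1 + 9.563(114) + 1.85(164) − 4.676(21) = 1950.486 kcal/day.
TEE = 1950.486 × 1.4 = 2730.6804 kcal/day.
Required daily deficit = 0.75 × 7700 ÷ 7 = 825 kcal/day.
Target intake = 2730.6804 − 825 = 1905.6804 kcal/day.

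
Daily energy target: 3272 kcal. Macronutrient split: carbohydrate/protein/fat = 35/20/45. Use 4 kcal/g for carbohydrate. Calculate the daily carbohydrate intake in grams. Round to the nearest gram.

Carbohydrate energy = 35% × 3272 = 1145.2 kcal.
At 4 kcal/g: 1145.2 ÷ 4 = 286.3 g.

286 g/day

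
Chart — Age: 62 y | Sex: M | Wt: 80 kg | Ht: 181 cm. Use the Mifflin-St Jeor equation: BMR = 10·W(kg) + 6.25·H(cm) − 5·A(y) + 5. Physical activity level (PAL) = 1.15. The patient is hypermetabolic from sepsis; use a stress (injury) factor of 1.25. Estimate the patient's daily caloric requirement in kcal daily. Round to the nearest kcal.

2338 kcal daily

Mifflin-St Jeor (male): BMR = 10(80) + 6.25(181) − 5(62) + 5 = 800 + 1131.25 − 310 + 5 = 1626.25 kcal/day.
TEE = BMR × activity factor = 1626.25 × 1.15 = 1870.1875 kcal/day.
Apply stress factor: 1870.1875 × 1.25 = 2337.7344 kcal/day.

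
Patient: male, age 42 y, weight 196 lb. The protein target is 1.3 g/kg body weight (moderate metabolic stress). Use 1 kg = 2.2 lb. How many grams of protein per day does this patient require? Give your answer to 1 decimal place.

Weight in kg = 196 ÷ 2.2 = 89.0909 kg.
Protein = 1.3 g/kg × 89.0909 kg = 115.8182 g/day.

115.8 g/day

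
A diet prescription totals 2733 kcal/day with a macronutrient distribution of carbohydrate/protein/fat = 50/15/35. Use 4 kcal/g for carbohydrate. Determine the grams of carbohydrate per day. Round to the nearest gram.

342 g/day

Carbohydrate energy = 50% × 2733 = 1366.5 kcal.
At 4 kcal/g: 1366.5 ÷ 4 = 341.625 g.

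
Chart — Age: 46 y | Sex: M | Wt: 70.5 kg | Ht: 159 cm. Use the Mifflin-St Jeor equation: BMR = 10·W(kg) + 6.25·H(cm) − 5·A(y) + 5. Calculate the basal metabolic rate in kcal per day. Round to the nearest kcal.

1474 kcal per day

Mifflin-St Jeor (male): BMR = 10(70.5) + 6.25(159) − 5(46) + 5 = 705 + 993.75 − 230 + 5 = 1473.75 kcal/day.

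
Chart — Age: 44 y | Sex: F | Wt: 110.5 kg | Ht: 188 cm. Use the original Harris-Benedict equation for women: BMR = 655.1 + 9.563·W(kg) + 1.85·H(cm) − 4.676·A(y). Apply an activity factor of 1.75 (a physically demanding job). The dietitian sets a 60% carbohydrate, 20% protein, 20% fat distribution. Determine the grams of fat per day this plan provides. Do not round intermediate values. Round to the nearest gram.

Harris-Benedict: BMR = 655.1 + 9.563(110.5) + 1.85(188) − 4.676(44) = 1853.8675 kcal/day.
TEE = 1853.8675 × 1.75 = 3244.2681 kcal/day.
Fat energy = 20% × 3244.2681 = 648.8536 kcal.
Fat = 648.8536 ÷ 9 kcal/g = 72.0948 g.

72 g/day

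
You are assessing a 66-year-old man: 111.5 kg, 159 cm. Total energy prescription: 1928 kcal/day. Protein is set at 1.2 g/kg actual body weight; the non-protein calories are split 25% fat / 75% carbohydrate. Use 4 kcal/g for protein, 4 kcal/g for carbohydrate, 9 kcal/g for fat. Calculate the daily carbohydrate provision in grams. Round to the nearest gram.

261 g/day

Protein = 1.2 × 111.5 = 133.8 g → 133.8 × 4 = 535.2 kcal.
Non-protein calories = 1928 − 535.2 = 1392.8 kcal.
Fat: 25% × 1392.8 = 348.2 kcal; carbohydrate: 1044.6 kcal.
Carbohydrate: 1044.6 kcal ÷ 4 kcal/g = 261.15 g.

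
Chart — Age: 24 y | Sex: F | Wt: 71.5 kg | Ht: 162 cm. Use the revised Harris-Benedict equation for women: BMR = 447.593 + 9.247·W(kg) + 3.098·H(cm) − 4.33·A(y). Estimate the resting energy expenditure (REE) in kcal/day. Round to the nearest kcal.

1507 kcal/day

Harris-Benedict: BMR = 447.593 + 9.247(71.5) + 3.098(162) − 4.33(24) = 1506.7095 kcal/day.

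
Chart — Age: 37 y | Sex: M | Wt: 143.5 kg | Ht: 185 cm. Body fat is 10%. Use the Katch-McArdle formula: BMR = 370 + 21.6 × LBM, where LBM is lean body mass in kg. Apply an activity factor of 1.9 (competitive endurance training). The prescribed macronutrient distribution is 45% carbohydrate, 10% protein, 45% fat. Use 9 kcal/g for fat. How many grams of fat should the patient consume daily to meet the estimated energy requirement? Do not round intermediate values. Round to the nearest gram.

LBM = 143.5 × (1 − 0.1) = 129.15 kg. Katch-McArdle: BMR = 370 + 21.6 × 129.15 = 3159.64 kcal/day.
TEE = 3159.64 × 1.9 = 6003.316 kcal/day.
Fat energy = 45% × 6003.316 = 2701.4922 kcal.
Fat = 2701.4922 ÷ 9 kcal/g = 300.1658 g.

300 g/day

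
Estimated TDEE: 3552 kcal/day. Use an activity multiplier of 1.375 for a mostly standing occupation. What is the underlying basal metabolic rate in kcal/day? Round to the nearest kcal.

BMR = TEE ÷ activity factor = 3552 ÷ 1.375 = 2583.2727 kcal/day.

2583 kcal/day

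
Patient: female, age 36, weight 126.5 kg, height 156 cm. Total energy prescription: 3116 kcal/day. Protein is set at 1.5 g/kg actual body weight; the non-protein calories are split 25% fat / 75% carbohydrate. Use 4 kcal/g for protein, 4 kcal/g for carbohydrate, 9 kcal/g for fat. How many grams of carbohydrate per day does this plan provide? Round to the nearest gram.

Protein = 1.5 × 126.5 = 189.75 g → 189.75 × 4 = 759 kcal.
Non-protein calories = 3116 − 759 = 2357 kcal.
Fat: 25% × 2357 = 589.25 kcal; carbohydrate: 1767.75 kcal.
Carbohydrate: 1767.75 kcal ÷ 4 kcal/g = 441.9375 g.

442 g/day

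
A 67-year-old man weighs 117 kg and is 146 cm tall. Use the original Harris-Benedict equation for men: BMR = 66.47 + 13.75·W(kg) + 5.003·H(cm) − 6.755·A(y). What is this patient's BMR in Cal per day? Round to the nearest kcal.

1953 Cal per day

Harris-Benedict: BMR = 66.47 + 13.75(117) + 5.003(146) − 6.755(67) = 1953.073 kcal/day.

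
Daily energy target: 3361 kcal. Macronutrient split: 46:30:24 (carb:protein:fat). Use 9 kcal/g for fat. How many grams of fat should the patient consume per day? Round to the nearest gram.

90 g/day

Fat energy = 24% × 3361 = 806.64 kcal.
At 9 kcal/g: 806.64 ÷ 9 = 89.6267 g.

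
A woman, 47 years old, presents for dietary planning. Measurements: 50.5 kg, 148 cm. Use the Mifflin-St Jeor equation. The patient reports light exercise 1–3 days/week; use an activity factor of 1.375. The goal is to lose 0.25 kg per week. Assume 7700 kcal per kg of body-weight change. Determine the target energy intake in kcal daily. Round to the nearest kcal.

Mifflin-St Jeor (female): BMR = 10(50.5) + 6.25(148) − 5(47) − 161 = 505 + 925 − 235 − 161 = 1034 kcal/day.
TEE = 1034 × 1.375 = 1421.75 kcal/day.
Required daily deficit = 0.25 × 7700 ÷ 7 = 275 kcal/day.
Target intake = 1421.75 − 275 = 1146.75 kcal/day.

1147 kcal daily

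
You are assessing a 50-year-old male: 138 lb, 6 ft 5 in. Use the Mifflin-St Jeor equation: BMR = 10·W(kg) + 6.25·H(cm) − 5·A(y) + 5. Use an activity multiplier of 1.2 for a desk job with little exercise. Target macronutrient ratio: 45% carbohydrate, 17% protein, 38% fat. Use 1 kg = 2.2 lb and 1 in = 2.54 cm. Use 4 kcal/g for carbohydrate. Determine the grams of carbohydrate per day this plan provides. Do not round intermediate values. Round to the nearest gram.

217 g/day

Convert to metric: weight = 138 ÷ 2.2 = 62.7273 kg; height = (6×12 + 5) × 2.54 = 77 × 2.54 = 195.58 cm.
Mifflin-St Jeor (male): BMR = 10(62.7273) + 6.25(195.58) − 5(50) + 5 = 627.2727 + 1222.375 − 250 + 5 = 1604.6477 kcal/day.
TEE = 1604.6477 × 1.2 = 1925.5773 kcal/day.
Carbohydrate energy = 45% × 1925.5773 = 866.5098 kcal.
Carbohydrate = 866.5098 ÷ 4 kcal/g = 216.6274 g.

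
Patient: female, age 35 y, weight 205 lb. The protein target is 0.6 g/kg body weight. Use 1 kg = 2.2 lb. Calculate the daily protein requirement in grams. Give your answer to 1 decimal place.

Weight in kg = 205 ÷ 2.2 = 93.1818 kg.
Protein = 0.6 g/kg × 93.1818 kg = 55.9091 g/day.

55.9 g/day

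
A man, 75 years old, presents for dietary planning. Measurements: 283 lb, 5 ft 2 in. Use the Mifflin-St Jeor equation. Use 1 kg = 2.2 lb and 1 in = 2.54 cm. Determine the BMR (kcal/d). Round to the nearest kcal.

1901 kcal/d

Convert to metric: weight = 283 ÷ 2.2 = 128.6364 kg; height = (5×12 + 2) × 2.54 = 62 × 2.54 = 157.48 cm.
Mifflin-St Jeor (male): BMR = 10(128.6364) + 6.25(157.48) − 5(75) + 5 = 1286.3636 + 984.25 − 375 + 5 = 1900.6136 kcal/day.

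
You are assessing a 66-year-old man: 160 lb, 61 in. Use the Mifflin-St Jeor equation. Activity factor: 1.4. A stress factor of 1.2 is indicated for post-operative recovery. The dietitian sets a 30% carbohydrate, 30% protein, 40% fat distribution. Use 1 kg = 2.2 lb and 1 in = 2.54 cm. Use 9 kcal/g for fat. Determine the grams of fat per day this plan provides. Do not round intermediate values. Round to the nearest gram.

Convert to metric: weight = 160 ÷ 2.2 = 72.7273 kg; height = 61 × 2.54 = 154.94 cm.
Mifflin-St Jeor (male): BMR = 10(72.7273) + 6.25(154.94) − 5(66) + 5 = 727.2727 + 968.375 − 330 + 5 = 1370.6477 kcal/day.
TEE = 1370.6477 × 1.4 = 1918.9068 kcal/day.
With stress factor 1.2: 1918.9068 × 1.2 = 2302.6882 kcal/day.
Fat energy = 40% × 2302.6882 = 921.0753 kcal.
Fat = 921.0753 ÷ 9 kcal/g = 102.3417 g.

102 g/day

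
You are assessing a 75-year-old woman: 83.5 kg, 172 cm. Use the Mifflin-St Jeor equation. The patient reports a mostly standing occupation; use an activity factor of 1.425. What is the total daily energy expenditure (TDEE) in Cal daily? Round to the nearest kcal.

Mifflin-St Jeor (female): BMR = 10(83.5) + 6.25(172) − 5(75) − 161 = 835 + 1075 − 375 − 161 = 1374 kcal/day.
TEE = BMR × activity factor = 1374 × 1.425 = 1957.95 kcal/day.

1958 Cal daily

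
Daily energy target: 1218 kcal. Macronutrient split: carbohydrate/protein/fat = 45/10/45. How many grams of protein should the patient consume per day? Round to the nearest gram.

30 g/day

Protein energy = 10% × 1218 = 121.8 kcal.
At 4 kcal/g: 121.8 ÷ 4 = 30.45 g.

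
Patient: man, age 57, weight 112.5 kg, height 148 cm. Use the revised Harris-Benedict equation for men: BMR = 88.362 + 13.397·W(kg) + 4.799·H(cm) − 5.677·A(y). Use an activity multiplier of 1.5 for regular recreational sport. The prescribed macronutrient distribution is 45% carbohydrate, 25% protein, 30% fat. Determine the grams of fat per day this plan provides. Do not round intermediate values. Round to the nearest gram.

Harris-Benedict: BMR = 88.362 + 13.397(112.5) + 4.799(148) − 5.677(57) = 1982.1875 kcal/day.
TEE = 1982.1875 × 1.5 = 2973.2813 kcal/day.
Fat energy = 30% × 2973.2813 = 891.9844 kcal.
Fat = 891.9844 ÷ 9 kcal/g = 99.1094 g.

99 g/day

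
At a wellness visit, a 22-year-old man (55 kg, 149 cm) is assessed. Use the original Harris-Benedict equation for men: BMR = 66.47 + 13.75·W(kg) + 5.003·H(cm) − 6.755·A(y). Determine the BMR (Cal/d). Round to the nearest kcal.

Harris-Benedict: BMR = 66.47 + 13.75(55) + 5.003(149) − 6.755(22) = 1419.557 kcal/day.

1420 Cal/d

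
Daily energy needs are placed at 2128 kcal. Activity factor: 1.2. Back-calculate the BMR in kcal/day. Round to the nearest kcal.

1773 kcal/day

BMR = TEE ÷ activity factor = 2128 ÷ 1.2 = 1773.3333 kcal/day.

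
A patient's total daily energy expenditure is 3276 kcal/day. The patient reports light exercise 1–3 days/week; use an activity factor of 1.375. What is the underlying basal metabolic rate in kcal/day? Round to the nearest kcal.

BMR = TEE ÷ activity factor = 3276 ÷ 1.375 = 2382.5455 kcal/day.

2383 kcal/day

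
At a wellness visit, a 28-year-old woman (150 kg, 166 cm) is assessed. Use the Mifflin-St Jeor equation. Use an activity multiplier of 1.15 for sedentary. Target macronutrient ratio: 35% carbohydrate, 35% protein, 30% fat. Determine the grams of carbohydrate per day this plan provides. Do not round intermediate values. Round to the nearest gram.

225 g/day

Mifflin-St Jeor (female): BMR = 10(150) + 6.25(166) − 5(28) − 161 = 1500 + 1037.5 − 140 − 161 = 2236.5 kcal/day.
TEE = 2236.5 × 1.15 = 2571.975 kcal/day.
Carbohydrate energy = 35% × 2571.975 = 900.1913 kcal.
Carbohydrate = 900.1913 ÷ 4 kcal/g = 225.0478 g.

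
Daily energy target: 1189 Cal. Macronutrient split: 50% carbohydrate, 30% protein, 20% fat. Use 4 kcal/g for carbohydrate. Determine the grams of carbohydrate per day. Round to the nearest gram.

149 g/day

Carbohydrate energy = 50% × 1189 = 594.5 kcal.
At 4 kcal/g: 594.5 ÷ 4 = 148.625 g.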